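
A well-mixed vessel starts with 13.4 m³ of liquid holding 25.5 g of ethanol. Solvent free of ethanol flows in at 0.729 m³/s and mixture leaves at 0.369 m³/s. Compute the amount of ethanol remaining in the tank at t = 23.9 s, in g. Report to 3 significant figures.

Let m(t) be the amount of ethanol. Volume: V(t) = V₀ + (Q_in − Q_out) t = 13.4 + 0.36000 t; V(23.9) = 22.004 m³.
No ethanol enters, so dm/dt = −Q_out · (m/V).
Separate: dm/m = −Q_out dt/V(t) ⇒ ln(m/m₀) = −(Q_out/(Q_in−Q_out)) ln(V/V₀).
m = m₀ (V₀/V)^(Q_out/(Q_in−Q_out)) = 25.5 × (13.4/22.004)^(1.0250) = 15.338 g.

15.3 g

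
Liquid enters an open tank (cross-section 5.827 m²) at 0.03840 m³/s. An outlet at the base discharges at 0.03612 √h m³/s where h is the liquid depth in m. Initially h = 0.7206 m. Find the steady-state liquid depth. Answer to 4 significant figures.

1.130 m

Unsteady balance on liquid volume: A dh/dt = Q_in − 0.03612 √h. At steady state dh/dt = 0:
Q_in = 0.03612 √h_ss ⇒ √h_ss = 0.03840/0.03612 = 1.06312.
h_ss = 1.06312² = 1.13023 m. (Since h₀ = 0.7206 m < h_ss, the level will rise toward this value.)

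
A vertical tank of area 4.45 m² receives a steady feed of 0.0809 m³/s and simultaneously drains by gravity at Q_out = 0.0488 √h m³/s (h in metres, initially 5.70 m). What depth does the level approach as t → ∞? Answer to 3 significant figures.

Level balance: A dh/dt = 0.0809 − 0.0488 √h. Setting dh/dt = 0:
Q_in = 0.0488 √h_ss ⇒ √h_ss = 0.0809/0.0488 = 1.6578.
h_ss = 1.6578² = 2.7483 m. (Since h₀ = 5.70 m > h_ss, the level will fall toward this value.)

2.75 m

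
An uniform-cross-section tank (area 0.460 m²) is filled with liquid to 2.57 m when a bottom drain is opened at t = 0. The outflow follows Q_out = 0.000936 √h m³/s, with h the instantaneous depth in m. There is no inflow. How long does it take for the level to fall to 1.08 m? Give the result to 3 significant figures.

With no inflow, A dh/dt = −0.000936 √h.
Separate and integrate: 2(√h − √h₀) = −(0.000936/A) t.
t = 2A(√h₀ − √h)/0.000936 = 2·0.460·(√2.57 − √1.08)/0.000936
  = 0.92000 × (1.6031 − 1.0392) / 0.000936 = 554.25 s.

554 s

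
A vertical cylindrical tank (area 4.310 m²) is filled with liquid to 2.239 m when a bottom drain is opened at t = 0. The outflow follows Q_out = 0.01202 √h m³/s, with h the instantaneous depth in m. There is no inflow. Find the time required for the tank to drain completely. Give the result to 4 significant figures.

1073 s

Unsteady balance on liquid volume: A dh/dt = −0.01202 √h.
This is separable: 2 d(√h)/dt = −0.01202/A, so √h = √h₀ − (0.01202/(2A)) t.
Tank is empty when √h = 0: t_empty = 2A√h₀/0.01202.
t_empty = 2·4.310·√2.239/0.01202 = 8.62000·1.49633/0.01202 = 1073.07 s.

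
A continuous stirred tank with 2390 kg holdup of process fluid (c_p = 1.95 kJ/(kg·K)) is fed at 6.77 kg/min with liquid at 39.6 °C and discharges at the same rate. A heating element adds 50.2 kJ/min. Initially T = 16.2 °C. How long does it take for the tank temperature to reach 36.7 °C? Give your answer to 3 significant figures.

M c_p dT/dt = ṁ c_p (T_in − T) + Q̇.
τ = M/ṁ = 353.03 min; T_ss = T_in + Q̇/(ṁ c_p) = 43.403 °C.
T(t) = T_ss + (T₀ − T_ss) e^(−t/τ). Set T = 36.7:
e^(−t/τ) = (36.7 − 43.403)/(16.2 − 43.403) = 0.24640
t = −353.03 · ln(0.24640) = 494.53 min.

495 min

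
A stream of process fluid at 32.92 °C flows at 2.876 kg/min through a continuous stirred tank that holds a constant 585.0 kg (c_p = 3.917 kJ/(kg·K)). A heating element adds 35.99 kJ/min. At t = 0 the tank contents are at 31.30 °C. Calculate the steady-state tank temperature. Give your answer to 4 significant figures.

First-law balance (no shaft work): M c_p dT/dt = ṁ c_p (T_in − T) + 35.99.
At steady state dT/dt = 0 ⇒ T_ss = T_in + Q̇/(ṁ c_p) = 32.92 + 35.99/(2.876·3.917) = 36.1148 °C.

36.11 °C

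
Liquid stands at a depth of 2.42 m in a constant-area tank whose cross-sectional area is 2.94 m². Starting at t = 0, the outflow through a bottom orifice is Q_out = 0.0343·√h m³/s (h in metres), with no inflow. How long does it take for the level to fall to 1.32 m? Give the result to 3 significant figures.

A dh/dt = −Q_out = −0.0343 √h.
Separate and integrate: 2(√h − √h₀) = −(0.0343/A) t.
t = 2A(√h₀ − √h)/0.0343 = 2·2.94·(√2.42 − √1.32)/0.0343
  = 5.8800 × (1.5556 − 1.1489) / 0.0343 = 69.724 s.

69.7 s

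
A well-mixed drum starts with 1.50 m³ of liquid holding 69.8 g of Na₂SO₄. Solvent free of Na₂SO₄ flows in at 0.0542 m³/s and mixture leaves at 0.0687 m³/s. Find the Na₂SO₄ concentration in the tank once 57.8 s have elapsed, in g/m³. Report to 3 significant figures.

2.19 g/m³

Let m(t) be the amount of Na₂SO₄. Volume: V(t) = V₀ + (Q_in − Q_out) t = 1.50 − 0.014500 t; V(57.8) = 0.66190 m³.
Species balance (pure solvent in): dm/dt = −Q_out · m/V(t).
Separate: dm/m = −Q_out dt/V(t) ⇒ ln(m/m₀) = −(Q_out/(Q_in−Q_out)) ln(V/V₀).
m = m₀ (V₀/V)^(Q_out/(Q_in−Q_out)) = 69.8 × (1.50/0.66190)^(-4.7379) = 1.4470 g.
C = m/V = 1.4470/0.66190 = 2.1862 g/m³.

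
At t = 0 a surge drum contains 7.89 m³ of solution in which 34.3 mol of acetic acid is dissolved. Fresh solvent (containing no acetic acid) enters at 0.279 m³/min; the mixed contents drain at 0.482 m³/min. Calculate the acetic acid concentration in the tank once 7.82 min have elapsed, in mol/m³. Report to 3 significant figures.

Total volume: dV/dt = Q_in − Q_out = -0.20300 m³/min, so V(t) = 7.89 − 0.20300 t and V(7.82) = 6.3025 m³.
No acetic acid enters, so dm/dt = −Q_out · (m/V).
Separate: dm/m = −Q_out dt/V(t) ⇒ ln(m/m₀) = −(Q_out/(Q_in−Q_out)) ln(V/V₀).
m = m₀ (V₀/V)^(Q_out/(Q_in−Q_out)) = 34.3 × (7.89/6.3025)^(-2.3744) = 20.121 mol.
C = m/V = 20.121/6.3025 = 3.1925 mol/m³.

3.19 mol/m³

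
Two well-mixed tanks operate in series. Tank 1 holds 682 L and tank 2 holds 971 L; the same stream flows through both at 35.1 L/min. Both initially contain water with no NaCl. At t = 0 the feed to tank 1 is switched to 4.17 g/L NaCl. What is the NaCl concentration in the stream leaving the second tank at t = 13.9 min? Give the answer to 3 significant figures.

Species balance on tank i: dCᵢ/dt = (Cᵢ₋₁ − Cᵢ)/τᵢ with τᵢ = Vᵢ/Q.
τ₁ = 682/35.1 = 19.430 min; τ₂ = 971/35.1 = 27.664 min.
Tank 1: C₁ = C_in(1 − e^(−t/τ₁)). Tank 2 (τ₁ ≠ τ₂): C₂ = C_in[1 − (τ₁ e^(−t/τ₁) − τ₂ e^(−t/τ₂))/(τ₁ − τ₂)].
At t = 13.9: e^(−t/τ₁) = 0.48901, e^(−t/τ₂) = 0.60504.
C₂ = 4.17·[1 − (19.430·0.48901 − 27.664·0.60504)/(-8.2336)] = 4.17·0.12114 = 0.50514 g/L.

0.505 g/L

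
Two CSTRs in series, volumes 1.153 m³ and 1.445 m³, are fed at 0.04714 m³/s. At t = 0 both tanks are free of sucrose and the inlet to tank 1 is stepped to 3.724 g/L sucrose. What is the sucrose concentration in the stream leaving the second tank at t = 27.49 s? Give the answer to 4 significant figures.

0.9865 g/L

Time constants: τᵢ = Vᵢ/Q for each well-mixed tank.
τ₁ = 1.153/0.04714 = 24.4591 s; τ₂ = 1.445/0.04714 = 30.6534 s.
Solving the cascade with C₁(0)=C₂(0)=0 gives C₂(t) = C_in[1 − (τ₁ e^(−t/τ₁) − τ₂ e^(−t/τ₂))/(τ₁ − τ₂)].
At t = 27.49: e^(−t/τ₁) = 0.325004, e^(−t/τ₂) = 0.407872.
C₂ = 3.724·[1 − (24.4591·0.325004 − 30.6534·0.407872)/(-6.19431)] = 3.724·0.264911 = 0.986529 g/L.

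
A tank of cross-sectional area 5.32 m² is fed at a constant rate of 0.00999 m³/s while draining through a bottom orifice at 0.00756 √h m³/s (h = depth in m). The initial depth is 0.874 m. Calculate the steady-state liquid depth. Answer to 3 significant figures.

1.75 m

Level balance: A dh/dt = 0.00999 − 0.00756 √h. Setting dh/dt = 0:
Q_in = 0.00756 √h_ss ⇒ √h_ss = 0.00999/0.00756 = 1.3214.
h_ss = 1.3214² = 1.7462 m. (Since h₀ = 0.874 m < h_ss, the level will rise toward this value.)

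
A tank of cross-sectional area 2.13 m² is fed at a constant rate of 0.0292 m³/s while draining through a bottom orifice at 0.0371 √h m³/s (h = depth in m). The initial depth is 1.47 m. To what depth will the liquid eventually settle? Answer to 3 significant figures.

Accumulation of liquid (constant cross-section A): A dh/dt = Q_in − 0.0371 √h. At steady state dh/dt = 0:
Q_in = 0.0371 √h_ss ⇒ √h_ss = 0.0292/0.0371 = 0.78706.
h_ss = 0.78706² = 0.61947 m. (Since h₀ = 1.47 m > h_ss, the level will fall toward this value.)

0.619 m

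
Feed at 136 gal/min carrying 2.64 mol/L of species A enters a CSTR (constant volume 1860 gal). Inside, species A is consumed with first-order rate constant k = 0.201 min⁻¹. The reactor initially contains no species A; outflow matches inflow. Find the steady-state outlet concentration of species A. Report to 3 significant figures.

Accumulation = in − out − consumed: V dC/dt = Q C_in − Q C − k V C.
Steady state (dC/dt = 0): C_ss = Q C_in/(Q + kV) = C_in/(1 + kV/Q).
C_ss = 136·2.64/(136 + 0.201·1860) = 359.04/509.86 = 0.70419 mol/L.

0.704 mol/L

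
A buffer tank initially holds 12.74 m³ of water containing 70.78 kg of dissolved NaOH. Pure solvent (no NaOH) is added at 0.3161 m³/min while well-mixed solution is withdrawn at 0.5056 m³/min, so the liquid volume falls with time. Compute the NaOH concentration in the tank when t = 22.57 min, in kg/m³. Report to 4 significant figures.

2.808 kg/m³

Total volume: dV/dt = Q_in − Q_out = -0.189500 m³/min, so V(t) = 12.74 − 0.189500 t and V(22.57) = 8.46298 m³.
Solute balance: dm/dt = 0 − Q_out C = −Q_out m/V(t).
dm/m = −Q_out dt/(V₀ − 0.189500 t); integrating gives ln(m/m₀) = −(Q_out/(Q_in−Q_out)) ln(V/V₀).
m = m₀ (V₀/V)^(Q_out/(Q_in−Q_out)) = 70.78 × (12.74/8.46298)^(-2.66807) = 23.7650 kg.
C = m/V = 23.7650/8.46298 = 2.80811 kg/m³.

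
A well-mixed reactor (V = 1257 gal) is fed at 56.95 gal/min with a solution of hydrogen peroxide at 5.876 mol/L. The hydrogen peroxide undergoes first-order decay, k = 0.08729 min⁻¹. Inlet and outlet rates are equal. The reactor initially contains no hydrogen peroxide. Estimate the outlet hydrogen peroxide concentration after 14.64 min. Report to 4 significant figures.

V dC/dt = Q(C_in − C) − k V C.
dC/dt = (Q/V) C_in − (Q/V + k) C; effective rate a = Q/V + k = 0.0453063 + 0.08729 = 0.132596 min⁻¹.
C_ss = Q C_in/(Q + kV) = 2.00775 mol/L; C(t) = C_ss + (C₀ − C_ss) e^(−a t).
C(14.64) = 2.00775 + (-2.00775)·e^(−0.132596·14.64) = 2.00775 + (-2.00775)·0.143530 = 1.71957 mol/L.

1.720 mol/L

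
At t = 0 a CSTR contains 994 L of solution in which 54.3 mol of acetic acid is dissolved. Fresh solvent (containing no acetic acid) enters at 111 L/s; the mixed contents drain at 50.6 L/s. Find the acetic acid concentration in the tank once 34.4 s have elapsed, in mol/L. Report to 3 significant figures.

0.00687 mol/L

Total volume: dV/dt = Q_in − Q_out = 60.400 L/s, so V(t) = 994 + 60.400 t and V(34.4) = 3071.8 L.
Species balance (pure solvent in): dm/dt = −Q_out · m/V(t).
dm/m = −Q_out dt/(V₀ + 60.400 t); integrating gives ln(m/m₀) = −(Q_out/(Q_in−Q_out)) ln(V/V₀).
m = m₀ (V₀/V)^(Q_out/(Q_in−Q_out)) = 54.3 × (994/3071.8)^(0.83775) = 21.101 mol.
C = m/V = 21.101/3071.8 = 0.0068693 mol/L.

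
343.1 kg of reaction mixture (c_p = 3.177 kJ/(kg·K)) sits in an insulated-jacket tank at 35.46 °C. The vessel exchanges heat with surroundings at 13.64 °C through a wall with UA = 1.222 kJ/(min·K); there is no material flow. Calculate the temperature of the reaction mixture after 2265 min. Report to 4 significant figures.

Energy balance: M c_p dT/dt = −UA(T − T_amb).
dT/dt = (T_ss − T)/τ with T_ss = T_amb = 13.6400 °C, τ = M c_p/UA = 343.1·3.177/1.222 = 892.004 min.
This is linear first-order; T(t) = T_ss + (T₀ − T_ss) e^(−t/τ).
T(2265) = 13.6400 + (21.8200)·0.0789274 = 15.3622 °C.

15.36 °C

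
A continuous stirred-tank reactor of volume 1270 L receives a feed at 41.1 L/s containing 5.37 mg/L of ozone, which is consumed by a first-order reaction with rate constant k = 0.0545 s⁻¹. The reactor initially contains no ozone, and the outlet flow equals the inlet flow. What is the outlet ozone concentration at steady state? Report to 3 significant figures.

2.00 mg/L

V dC/dt = Q(C_in − C) − k V C.
At steady state: 0 = Q C_in − (Q + kV) C_ss, so C_ss = Q C_in/(Q + kV).
C_ss = 41.1·5.37/(41.1 + 0.0545·1270) = 220.71/110.31 = 2.0007 mg/L.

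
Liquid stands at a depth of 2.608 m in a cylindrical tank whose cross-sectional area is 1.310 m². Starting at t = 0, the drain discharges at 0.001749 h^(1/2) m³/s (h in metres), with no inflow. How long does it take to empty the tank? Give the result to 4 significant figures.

2419 s

Unsteady balance on liquid volume: A dh/dt = −0.001749 √h.
∫ h^(−1/2) dh = −(0.001749/A) ∫ dt, giving 2√h = 2√h₀ − (0.001749/A) t.
Set h = 0: 2√h₀ = (0.001749/A) t_empty ⇒ t_empty = 2A√h₀/0.001749.
t_empty = 2·1.310·√2.608/0.001749 = 2.62000·1.61493/0.001749 = 2419.16 s.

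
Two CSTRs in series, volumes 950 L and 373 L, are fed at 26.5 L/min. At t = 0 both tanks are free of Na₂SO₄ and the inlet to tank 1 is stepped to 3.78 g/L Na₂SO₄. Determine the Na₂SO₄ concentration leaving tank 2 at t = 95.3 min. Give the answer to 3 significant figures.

Each tank obeys Vᵢ dCᵢ/dt = Q(Cᵢ₋₁ − Cᵢ), so τᵢ = Vᵢ/Q.
τ₁ = 950/26.5 = 35.849 min; τ₂ = 373/26.5 = 14.075 min.
Solving the cascade with C₁(0)=C₂(0)=0 gives C₂(t) = C_in[1 − (τ₁ e^(−t/τ₁) − τ₂ e^(−t/τ₂))/(τ₁ − τ₂)].
At t = 95.3: e^(−t/τ₁) = 0.070062, e^(−t/τ₂) = 0.0011470.
C₂ = 3.78·[1 − (35.849·0.070062 − 14.075·0.0011470)/(21.774)] = 3.78·0.88539 = 3.3468 g/L.

3.35 g/L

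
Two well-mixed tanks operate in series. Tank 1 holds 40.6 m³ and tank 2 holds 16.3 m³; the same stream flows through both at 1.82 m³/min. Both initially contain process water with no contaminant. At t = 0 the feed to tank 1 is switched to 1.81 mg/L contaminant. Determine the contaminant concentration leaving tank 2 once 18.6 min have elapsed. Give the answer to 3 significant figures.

0.648 mg/L

Each tank obeys Vᵢ dCᵢ/dt = Q(Cᵢ₋₁ − Cᵢ), so τᵢ = Vᵢ/Q.
τ₁ = 40.6/1.82 = 22.308 min; τ₂ = 16.3/1.82 = 8.9560 min.
Tank 1: C₁ = C_in(1 − e^(−t/τ₁)). Tank 2 (τ₁ ≠ τ₂): C₂ = C_in[1 − (τ₁ e^(−t/τ₁) − τ₂ e^(−t/τ₂))/(τ₁ − τ₂)].
At t = 18.6: e^(−t/τ₁) = 0.43440, e^(−t/τ₂) = 0.12533.
C₂ = 1.81·[1 − (22.308·0.43440 − 8.9560·0.12533)/(13.352)] = 1.81·0.35828 = 0.64849 mg/L.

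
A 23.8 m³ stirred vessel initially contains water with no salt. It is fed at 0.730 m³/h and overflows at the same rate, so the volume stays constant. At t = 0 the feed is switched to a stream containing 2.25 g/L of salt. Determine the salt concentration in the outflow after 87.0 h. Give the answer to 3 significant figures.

2.09 g/L

Accumulation = in − out for the solute gives V dC/dt = Q(C_in − C).
So dC/dt = (C_in − C)/τ with τ = V/Q = 23.8/0.730 = 32.603 h.
Integrating: C(t) = C_in + (C₀ − C_in) e^(−t/τ).
C(87.0) = 2.25 + (0 − 2.25)·e^(−87.0/32.603) = 2.25 + (-2.2500)·0.069357 = 2.0939 g/L.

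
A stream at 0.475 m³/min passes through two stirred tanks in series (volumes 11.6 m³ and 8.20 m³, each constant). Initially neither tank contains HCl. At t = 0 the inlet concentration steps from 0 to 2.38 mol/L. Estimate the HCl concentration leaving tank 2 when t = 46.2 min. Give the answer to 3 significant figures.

Time constants: τᵢ = Vᵢ/Q for each well-mixed tank.
τ₁ = 11.6/0.475 = 24.421 min; τ₂ = 8.20/0.475 = 17.263 min.
Tank 1: C₁ = C_in(1 − e^(−t/τ₁)). Tank 2 (τ₁ ≠ τ₂): C₂ = C_in[1 − (τ₁ e^(−t/τ₁) − τ₂ e^(−t/τ₂))/(τ₁ − τ₂)].
At t = 46.2: e^(−t/τ₁) = 0.15080, e^(−t/τ₂) = 0.068823.
C₂ = 2.38·[1 − (24.421·0.15080 − 17.263·0.068823)/(7.1579)] = 2.38·0.65150 = 1.5506 mol/L.

1.55 mol/L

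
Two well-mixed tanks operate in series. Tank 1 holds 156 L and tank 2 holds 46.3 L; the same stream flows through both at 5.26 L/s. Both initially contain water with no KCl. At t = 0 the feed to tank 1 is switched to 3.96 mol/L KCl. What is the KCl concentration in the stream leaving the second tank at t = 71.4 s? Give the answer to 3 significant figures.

3.45 mol/L

Time constants: τᵢ = Vᵢ/Q for each well-mixed tank.
τ₁ = 156/5.26 = 29.658 s; τ₂ = 46.3/5.26 = 8.8023 s.
Solving the cascade with C₁(0)=C₂(0)=0 gives C₂(t) = C_in[1 − (τ₁ e^(−t/τ₁) − τ₂ e^(−t/τ₂))/(τ₁ − τ₂)].
At t = 71.4: e^(−t/τ₁) = 0.090044, e^(−t/τ₂) = 0.00030006.
C₂ = 3.96·[1 − (29.658·0.090044 − 8.8023·0.00030006)/(20.856)] = 3.96·0.87208 = 3.4534 mol/L.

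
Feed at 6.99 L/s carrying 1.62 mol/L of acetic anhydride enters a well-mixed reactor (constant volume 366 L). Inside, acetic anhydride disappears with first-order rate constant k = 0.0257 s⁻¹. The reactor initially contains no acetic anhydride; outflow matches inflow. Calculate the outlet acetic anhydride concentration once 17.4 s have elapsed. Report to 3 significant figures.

0.374 mol/L

Accumulation = in − out − consumed: V dC/dt = Q C_in − Q C − k V C.
dC/dt = (Q/V) C_in − (Q/V + k) C; effective rate a = Q/V + k = 0.019098 + 0.0257 = 0.044798 s⁻¹.
C_ss = Q C_in/(Q + kV) = 0.69064 mol/L; C(t) = C_ss + (C₀ − C_ss) e^(−a t).
C(17.4) = 0.69064 + (-0.69064)·e^(−0.044798·17.4) = 0.69064 + (-0.69064)·0.45864 = 0.37388 mol/L.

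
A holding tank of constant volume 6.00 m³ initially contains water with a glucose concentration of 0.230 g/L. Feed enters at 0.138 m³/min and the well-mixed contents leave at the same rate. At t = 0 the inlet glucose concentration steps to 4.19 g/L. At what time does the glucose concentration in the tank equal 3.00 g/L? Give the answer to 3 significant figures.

Unsteady species balance (constant V, well mixed): V dC/dt = Q(C_in − C), so τ = V/Q = 43.478 min.
C(t) = C_in + (C₀ − C_in) e^(−t/τ). Set C = 3.00 and solve for t:
e^(−t/τ) = (C − C_in)/(C₀ − C_in) = (3.00 − 4.19)/(0.230 − 4.19) = 0.30051
t = −τ ln(…) = 43.478 × 1.2023 = 52.274 min.

52.3 min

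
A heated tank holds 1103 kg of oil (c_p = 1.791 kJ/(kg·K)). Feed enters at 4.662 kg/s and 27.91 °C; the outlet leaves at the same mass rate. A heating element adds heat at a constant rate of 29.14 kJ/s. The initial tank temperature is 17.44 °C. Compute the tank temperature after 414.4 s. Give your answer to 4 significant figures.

M c_p dT/dt = ṁ c_p (T_in − T) + Q̇.
Rearrange: dT/dt = (T_ss − T)/τ with τ = M/ṁ = 236.594 s and T_ss = T_in + Q̇/(ṁ c_p) = 31.4000 °C.
Integrating: T(t) = T_ss + (T₀ − T_ss) e^(−t/τ).
T(414.4) = 31.4000 + (-13.9600)·e^(−414.4/236.594) = 31.4000 + (-13.9600)·0.173509 = 28.9778 °C.

28.98 °C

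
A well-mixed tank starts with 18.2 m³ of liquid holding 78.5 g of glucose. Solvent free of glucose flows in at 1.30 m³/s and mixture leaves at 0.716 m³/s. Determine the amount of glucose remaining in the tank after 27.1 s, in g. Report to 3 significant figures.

Total volume: dV/dt = Q_in − Q_out = 0.58400 m³/s, so V(t) = 18.2 + 0.58400 t and V(27.1) = 34.026 m³.
Species balance (pure solvent in): dm/dt = −Q_out · m/V(t).
Separate: dm/m = −Q_out dt/V(t) ⇒ ln(m/m₀) = −(Q_out/(Q_in−Q_out)) ln(V/V₀).
m = m₀ (V₀/V)^(Q_out/(Q_in−Q_out)) = 78.5 × (18.2/34.026)^(1.2260) = 36.450 g.

36.5 g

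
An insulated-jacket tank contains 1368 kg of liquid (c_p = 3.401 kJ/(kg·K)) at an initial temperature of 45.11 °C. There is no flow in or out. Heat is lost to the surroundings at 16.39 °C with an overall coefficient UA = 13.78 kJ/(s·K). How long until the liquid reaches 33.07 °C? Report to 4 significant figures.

183.5 s

M c_p dT/dt = −UA(T − T_amb).
τ = M c_p/UA = 337.632 s; T_ss = T_amb = 16.3900 °C.
T(t) = T_ss + (T₀ − T_ss)e^(−t/τ); set T = 33.07:
t = −τ ln[(T − T_ss)/(T₀ − T_ss)] = −337.632 · ln(0.580780) = 183.464 s.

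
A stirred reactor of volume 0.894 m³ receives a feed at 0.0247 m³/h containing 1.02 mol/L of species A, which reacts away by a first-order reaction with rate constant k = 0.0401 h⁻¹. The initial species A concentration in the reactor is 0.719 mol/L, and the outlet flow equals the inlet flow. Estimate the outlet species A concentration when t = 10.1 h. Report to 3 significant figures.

V dC/dt = Q(C_in − C) − k V C.
This is linear with rate a = Q/V + k = 0.067729 h⁻¹.
C_ss = Q C_in/(Q + kV) = 0.41609 mol/L; C(t) = C_ss + (C₀ − C_ss) e^(−a t).
C(10.1) = 0.41609 + (0.30291)·e^(−0.067729·10.1) = 0.41609 + (0.30291)·0.50456 = 0.56893 mol/L.

0.569 mol/L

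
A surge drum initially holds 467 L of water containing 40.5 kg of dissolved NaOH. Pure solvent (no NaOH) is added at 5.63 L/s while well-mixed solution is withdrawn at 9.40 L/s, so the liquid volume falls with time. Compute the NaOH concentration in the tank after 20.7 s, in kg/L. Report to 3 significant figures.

Total volume: dV/dt = Q_in − Q_out = -3.7700 L/s, so V(t) = 467 − 3.7700 t and V(20.7) = 388.96 L.
Species balance (pure solvent in): dm/dt = −Q_out · m/V(t).
dm/m = −Q_out dt/(V₀ − 3.7700 t); integrating gives ln(m/m₀) = −(Q_out/(Q_in−Q_out)) ln(V/V₀).
m = m₀ (V₀/V)^(Q_out/(Q_in−Q_out)) = 40.5 × (467/388.96)^(-2.4934) = 25.672 kg.
C = m/V = 25.672/388.96 = 0.066001 kg/L.

0.0660 kg/L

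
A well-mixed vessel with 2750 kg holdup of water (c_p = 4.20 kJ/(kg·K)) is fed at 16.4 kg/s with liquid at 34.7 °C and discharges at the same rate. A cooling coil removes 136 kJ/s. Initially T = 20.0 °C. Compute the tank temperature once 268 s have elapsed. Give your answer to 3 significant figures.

M c_p dT/dt = ṁ c_p (T_in − T) − Q̇.
Rearrange: dT/dt = (T_ss − T)/τ with τ = M/ṁ = 167.68 s and T_ss = T_in − Q̇/(ṁ c_p) = 32.726 °C.
Integrating: T(t) = T_ss + (T₀ − T_ss) e^(−t/τ).
T(268) = 32.726 + (-12.726)·e^(−268/167.68) = 32.726 + (-12.726)·0.20225 = 30.152 °C.

30.2 °C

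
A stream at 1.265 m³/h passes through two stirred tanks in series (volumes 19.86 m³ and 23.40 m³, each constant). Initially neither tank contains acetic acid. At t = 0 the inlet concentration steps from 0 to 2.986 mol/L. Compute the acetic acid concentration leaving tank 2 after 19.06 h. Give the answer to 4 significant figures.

Each tank obeys Vᵢ dCᵢ/dt = Q(Cᵢ₋₁ − Cᵢ), so τᵢ = Vᵢ/Q.
τ₁ = 19.86/1.265 = 15.6996 h; τ₂ = 23.40/1.265 = 18.4980 h.
Solving the cascade with C₁(0)=C₂(0)=0 gives C₂(t) = C_in[1 − (τ₁ e^(−t/τ₁) − τ₂ e^(−t/τ₂))/(τ₁ − τ₂)].
At t = 19.06: e^(−t/τ₁) = 0.296994, e^(−t/τ₂) = 0.356871.
C₂ = 2.986·[1 − (15.6996·0.296994 − 18.4980·0.356871)/(-2.79842)] = 2.986·0.307208 = 0.917322 mol/L.

0.9173 mol/L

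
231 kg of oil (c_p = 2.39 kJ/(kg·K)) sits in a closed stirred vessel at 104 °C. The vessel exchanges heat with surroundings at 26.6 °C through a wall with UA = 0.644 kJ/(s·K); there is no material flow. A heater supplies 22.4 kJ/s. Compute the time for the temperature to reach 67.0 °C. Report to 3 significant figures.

Lumped-capacitance energy balance: M c_p dT/dt = UA(T_amb − T) + Q̇.
τ = M c_p/UA = 857.28 s; T_ss = T_amb + Q̇/UA = 26.6 + 22.4/0.644 = 61.383 °C.
T(t) = T_ss + (T₀ − T_ss)e^(−t/τ); set T = 67.0:
t = −τ ln[(T − T_ss)/(T₀ − T_ss)] = −857.28 · ln(0.13181) = 1737.2 s.

1740 s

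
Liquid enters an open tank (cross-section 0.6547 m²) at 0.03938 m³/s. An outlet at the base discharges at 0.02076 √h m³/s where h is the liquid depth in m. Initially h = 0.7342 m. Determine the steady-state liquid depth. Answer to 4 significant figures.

Level balance: A dh/dt = 0.03938 − 0.02076 √h. Setting dh/dt = 0:
Q_in = 0.02076 √h_ss ⇒ √h_ss = 0.03938/0.02076 = 1.89692.
h_ss = 1.89692² = 3.59829 m. (Since h₀ = 0.7342 m < h_ss, the level will rise toward this value.)

3.598 m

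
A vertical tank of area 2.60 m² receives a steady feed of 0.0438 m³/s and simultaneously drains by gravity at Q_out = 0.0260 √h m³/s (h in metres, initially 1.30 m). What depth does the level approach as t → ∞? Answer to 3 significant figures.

2.84 m

Level balance: A dh/dt = 0.0438 − 0.0260 √h. Setting dh/dt = 0:
Q_in = 0.0260 √h_ss ⇒ √h_ss = 0.0438/0.0260 = 1.6846.
h_ss = 1.6846² = 2.8379 m. (Since h₀ = 1.30 m < h_ss, the level will rise toward this value.)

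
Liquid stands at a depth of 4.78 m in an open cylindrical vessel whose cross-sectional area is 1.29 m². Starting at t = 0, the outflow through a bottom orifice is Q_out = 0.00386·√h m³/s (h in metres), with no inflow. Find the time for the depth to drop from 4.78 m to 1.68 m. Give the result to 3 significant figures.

595 s

A dh/dt = −Q_out = −0.00386 √h.
∫ h^(−1/2) dh = −(0.00386/A) ∫ dt, giving 2√h = 2√h₀ − (0.00386/A) t.
t = 2A(√h₀ − √h)/0.00386 = 2·1.29·(√4.78 − √1.68)/0.00386
  = 2.5800 × (2.1863 − 1.2961) / 0.00386 = 594.99 s.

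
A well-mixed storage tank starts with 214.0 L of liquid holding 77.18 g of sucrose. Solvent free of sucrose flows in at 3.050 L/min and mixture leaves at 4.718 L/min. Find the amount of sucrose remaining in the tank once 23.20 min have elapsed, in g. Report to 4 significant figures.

Total volume: dV/dt = Q_in − Q_out = -1.66800 L/min, so V(t) = 214.0 − 1.66800 t and V(23.20) = 175.302 L.
Species balance (pure solvent in): dm/dt = −Q_out · m/V(t).
dm/m = −Q_out dt/(V₀ − 1.66800 t); integrating gives ln(m/m₀) = −(Q_out/(Q_in−Q_out)) ln(V/V₀).
m = m₀ (V₀/V)^(Q_out/(Q_in−Q_out)) = 77.18 × (214.0/175.302)^(-2.82854) = 43.9016 g.

43.90 g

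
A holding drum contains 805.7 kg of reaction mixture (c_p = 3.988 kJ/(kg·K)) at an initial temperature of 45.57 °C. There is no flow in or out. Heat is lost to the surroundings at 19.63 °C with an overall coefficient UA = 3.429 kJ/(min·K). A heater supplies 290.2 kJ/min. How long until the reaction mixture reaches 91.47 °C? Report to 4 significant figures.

M c_p dT/dt = −UA(T − T_amb) + Q̇.
τ = M c_p/UA = 937.046 min; T_ss = T_amb + Q̇/UA = 19.63 + 290.2/3.429 = 104.261 °C.
T(t) = T_ss + (T₀ − T_ss)e^(−t/τ); set T = 91.47:
t = −τ ln[(T − T_ss)/(T₀ − T_ss)] = −937.046 · ln(0.217939) = 1427.63 min.

1428 min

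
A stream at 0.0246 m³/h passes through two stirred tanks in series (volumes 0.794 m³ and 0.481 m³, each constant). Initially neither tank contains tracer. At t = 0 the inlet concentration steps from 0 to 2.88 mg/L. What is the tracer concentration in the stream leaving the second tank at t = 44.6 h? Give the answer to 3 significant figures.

1.50 mg/L

Species balance on tank i: dCᵢ/dt = (Cᵢ₋₁ − Cᵢ)/τᵢ with τᵢ = Vᵢ/Q.
τ₁ = 0.794/0.0246 = 32.276 h; τ₂ = 0.481/0.0246 = 19.553 h.
Tank 1: C₁ = C_in(1 − e^(−t/τ₁)). Tank 2 (τ₁ ≠ τ₂): C₂ = C_in[1 − (τ₁ e^(−t/τ₁) − τ₂ e^(−t/τ₂))/(τ₁ − τ₂)].
At t = 44.6: e^(−t/τ₁) = 0.25112, e^(−t/τ₂) = 0.10218.
C₂ = 2.88·[1 − (32.276·0.25112 − 19.553·0.10218)/(12.724)] = 2.88·0.51999 = 1.4976 mg/L.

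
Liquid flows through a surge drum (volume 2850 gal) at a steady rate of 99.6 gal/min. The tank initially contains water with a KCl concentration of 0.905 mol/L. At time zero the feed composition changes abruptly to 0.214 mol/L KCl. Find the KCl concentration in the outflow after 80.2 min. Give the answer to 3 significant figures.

Accumulation = in − out for the solute gives V dC/dt = Q(C_in − C).
Time constant τ = V/Q = 2850/99.6 = 28.614 min.
C approaches C_in exponentially: C(t) = C_in + (C₀ − C_in) e^(−t/τ).
C(80.2) = 0.214 + (0.905 − 0.214)·e^(−80.2/28.614) = 0.214 + (0.69100)·0.060641 = 0.25590 mol/L.

0.256 mol/L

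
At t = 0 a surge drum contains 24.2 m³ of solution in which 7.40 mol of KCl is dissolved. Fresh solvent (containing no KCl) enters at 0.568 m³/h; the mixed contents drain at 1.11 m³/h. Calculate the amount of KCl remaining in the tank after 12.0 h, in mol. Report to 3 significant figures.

3.90 mol

Let m(t) be the amount of KCl. Volume: V(t) = V₀ + (Q_in − Q_out) t = 24.2 − 0.54200 t; V(12.0) = 17.696 m³.
No KCl enters, so dm/dt = −Q_out · (m/V).
Separate: dm/m = −Q_out dt/V(t) ⇒ ln(m/m₀) = −(Q_out/(Q_in−Q_out)) ln(V/V₀).
m = m₀ (V₀/V)^(Q_out/(Q_in−Q_out)) = 7.40 × (24.2/17.696)^(-2.0480) = 3.8979 mol.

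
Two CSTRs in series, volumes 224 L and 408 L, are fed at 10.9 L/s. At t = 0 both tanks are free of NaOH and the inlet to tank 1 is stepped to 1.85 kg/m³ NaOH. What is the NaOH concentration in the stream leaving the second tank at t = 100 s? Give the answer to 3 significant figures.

Species balance on tank i: dCᵢ/dt = (Cᵢ₋₁ − Cᵢ)/τᵢ with τᵢ = Vᵢ/Q.
τ₁ = 224/10.9 = 20.550 s; τ₂ = 408/10.9 = 37.431 s.
Solving the cascade with C₁(0)=C₂(0)=0 gives C₂(t) = C_in[1 − (τ₁ e^(−t/τ₁) − τ₂ e^(−t/τ₂))/(τ₁ − τ₂)].
At t = 100: e^(−t/τ₁) = 0.0077036, e^(−t/τ₂) = 0.069144.
C₂ = 1.85·[1 − (20.550·0.0077036 − 37.431·0.069144)/(-16.881)] = 1.85·0.85606 = 1.5837 kg/m³.

1.58 kg/m³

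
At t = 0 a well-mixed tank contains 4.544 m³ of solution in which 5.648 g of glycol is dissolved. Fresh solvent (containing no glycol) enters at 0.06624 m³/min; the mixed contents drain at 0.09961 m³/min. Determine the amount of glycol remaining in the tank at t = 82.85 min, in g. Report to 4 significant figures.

Let m(t) be the amount of glycol. Volume: V(t) = V₀ + (Q_in − Q_out) t = 4.544 − 0.0333700 t; V(82.85) = 1.77930 m³.
Species balance (pure solvent in): dm/dt = −Q_out · m/V(t).
Separate: dm/m = −Q_out dt/V(t) ⇒ ln(m/m₀) = −(Q_out/(Q_in−Q_out)) ln(V/V₀).
m = m₀ (V₀/V)^(Q_out/(Q_in−Q_out)) = 5.648 × (4.544/1.77930)^(-2.98502) = 0.343894 g.

0.3439 g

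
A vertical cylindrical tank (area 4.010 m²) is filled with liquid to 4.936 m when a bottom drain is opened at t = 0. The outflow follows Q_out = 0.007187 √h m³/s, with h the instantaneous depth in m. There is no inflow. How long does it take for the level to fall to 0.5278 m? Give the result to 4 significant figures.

Volume balance on the tank: A dh/dt = −0.007187 √h.
Separate and integrate: 2(√h − √h₀) = −(0.007187/A) t.
t = 2A(√h₀ − √h)/0.007187 = 2·4.010·(√4.936 − √0.5278)/0.007187
  = 8.02000 × (2.22171 − 0.726498) / 0.007187 = 1668.51 s.

1669 s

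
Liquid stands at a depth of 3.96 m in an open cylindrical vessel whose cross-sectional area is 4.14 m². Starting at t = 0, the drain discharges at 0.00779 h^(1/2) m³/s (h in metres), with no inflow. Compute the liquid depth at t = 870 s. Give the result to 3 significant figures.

1.37 m

With no inflow, A dh/dt = −0.00779 √h.
This is separable: 2 d(√h)/dt = −0.00779/A, so √h = √h₀ − (0.00779/(2A)) t.
√h = √3.96 − 0.00779·870/(2·4.14) = 1.9900 − 0.81851 = 1.1715.
h = 1.1715² = 1.3723 m.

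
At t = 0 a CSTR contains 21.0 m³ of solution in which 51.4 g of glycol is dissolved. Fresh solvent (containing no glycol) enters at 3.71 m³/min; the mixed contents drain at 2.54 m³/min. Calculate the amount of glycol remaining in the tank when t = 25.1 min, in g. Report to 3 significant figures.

7.69 g

Let m(t) be the amount of glycol. Volume: V(t) = V₀ + (Q_in − Q_out) t = 21.0 + 1.1700 t; V(25.1) = 50.367 m³.
No glycol enters, so dm/dt = −Q_out · (m/V).
dm/m = −Q_out dt/(V₀ + 1.1700 t); integrating gives ln(m/m₀) = −(Q_out/(Q_in−Q_out)) ln(V/V₀).
m = m₀ (V₀/V)^(Q_out/(Q_in−Q_out)) = 51.4 × (21.0/50.367)^(2.1709) = 7.6942 g.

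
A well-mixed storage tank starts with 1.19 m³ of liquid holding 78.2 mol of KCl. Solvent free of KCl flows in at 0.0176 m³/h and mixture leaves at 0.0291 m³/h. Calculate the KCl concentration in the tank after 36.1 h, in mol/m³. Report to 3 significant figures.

34.1 mol/m³

Total volume: dV/dt = Q_in − Q_out = -0.011500 m³/h, so V(t) = 1.19 − 0.011500 t and V(36.1) = 0.77485 m³.
Species balance (pure solvent in): dm/dt = −Q_out · m/V(t).
dm/m = −Q_out dt/(V₀ − 0.011500 t); integrating gives ln(m/m₀) = −(Q_out/(Q_in−Q_out)) ln(V/V₀).
m = m₀ (V₀/V)^(Q_out/(Q_in−Q_out)) = 78.2 × (1.19/0.77485)^(-2.5304) = 26.407 mol.
C = m/V = 26.407/0.77485 = 34.080 mol/m³.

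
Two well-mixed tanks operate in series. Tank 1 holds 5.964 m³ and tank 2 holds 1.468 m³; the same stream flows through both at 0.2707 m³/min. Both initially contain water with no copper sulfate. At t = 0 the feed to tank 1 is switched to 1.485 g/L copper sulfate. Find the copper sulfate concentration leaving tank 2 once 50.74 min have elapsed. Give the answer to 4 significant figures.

1.288 g/L

Time constants: τᵢ = Vᵢ/Q for each well-mixed tank.
τ₁ = 5.964/0.2707 = 22.0318 min; τ₂ = 1.468/0.2707 = 5.42298 min.
Tank 1: C₁ = C_in(1 − e^(−t/τ₁)). Tank 2 (τ₁ ≠ τ₂): C₂ = C_in[1 − (τ₁ e^(−t/τ₁) − τ₂ e^(−t/τ₂))/(τ₁ − τ₂)].
At t = 50.74: e^(−t/τ₁) = 0.0999547, e^(−t/τ₂) = 8.64034e-05.
C₂ = 1.485·[1 − (22.0318·0.0999547 − 5.42298·8.64034e-05)/(16.6088)] = 1.485·0.867437 = 1.28814 g/L.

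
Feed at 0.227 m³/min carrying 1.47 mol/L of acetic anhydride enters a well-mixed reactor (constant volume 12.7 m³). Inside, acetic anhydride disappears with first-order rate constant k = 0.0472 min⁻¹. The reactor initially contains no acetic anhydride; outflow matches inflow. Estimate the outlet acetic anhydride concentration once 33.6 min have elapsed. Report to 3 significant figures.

Species balance: V dC/dt = Q C_in − Q C − k V C.
This is linear with rate a = Q/V + k = 0.065074 min⁻¹.
C_ss = Q C_in/(Q + kV) = 0.40377 mol/L; C(t) = C_ss + (C₀ − C_ss) e^(−a t).
C(33.6) = 0.40377 + (-0.40377)·e^(−0.065074·33.6) = 0.40377 + (-0.40377)·0.11231 = 0.35842 mol/L.

0.358 mol/L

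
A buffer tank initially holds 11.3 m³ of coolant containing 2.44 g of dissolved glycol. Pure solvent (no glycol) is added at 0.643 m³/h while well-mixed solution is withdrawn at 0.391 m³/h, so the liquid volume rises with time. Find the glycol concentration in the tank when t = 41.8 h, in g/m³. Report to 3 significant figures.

0.0402 g/m³

Let m(t) be the amount of glycol. Volume: V(t) = V₀ + (Q_in − Q_out) t = 11.3 + 0.25200 t; V(41.8) = 21.834 m³.
Solute balance: dm/dt = 0 − Q_out C = −Q_out m/V(t).
dm/m = −Q_out dt/(V₀ + 0.25200 t); integrating gives ln(m/m₀) = −(Q_out/(Q_in−Q_out)) ln(V/V₀).
m = m₀ (V₀/V)^(Q_out/(Q_in−Q_out)) = 2.44 × (11.3/21.834)^(1.5516) = 0.87814 g.
C = m/V = 0.87814/21.834 = 0.040220 g/m³.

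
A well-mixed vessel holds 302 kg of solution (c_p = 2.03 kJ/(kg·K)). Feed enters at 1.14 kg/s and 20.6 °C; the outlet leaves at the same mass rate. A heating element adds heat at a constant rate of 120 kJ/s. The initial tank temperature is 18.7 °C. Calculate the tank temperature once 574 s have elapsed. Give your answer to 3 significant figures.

Unsteady energy balance on the tank contents: M c_p dT/dt = ṁ c_p (T_in − T) + 120.
τ = M/ṁ = 264.91 s; T_ss = T_in + Q̇/(ṁ c_p) = 20.6 + 120/(1.14·2.03) = 72.454 °C.
Solution: T(t) = T_ss + (T₀ − T_ss) e^(−t/τ).
T(574) = 72.454 + (-53.754)·e^(−574/264.91) = 72.454 + (-53.754)·0.11455 = 66.296 °C.

66.3 °C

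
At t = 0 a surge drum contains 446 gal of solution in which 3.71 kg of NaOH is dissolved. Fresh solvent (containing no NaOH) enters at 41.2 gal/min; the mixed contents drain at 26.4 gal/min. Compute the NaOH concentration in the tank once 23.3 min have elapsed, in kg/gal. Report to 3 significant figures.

Let m(t) be the amount of NaOH. Volume: V(t) = V₀ + (Q_in − Q_out) t = 446 + 14.800 t; V(23.3) = 790.84 gal.
No NaOH enters, so dm/dt = −Q_out · (m/V).
Separate: dm/m = −Q_out dt/V(t) ⇒ ln(m/m₀) = −(Q_out/(Q_in−Q_out)) ln(V/V₀).
m = m₀ (V₀/V)^(Q_out/(Q_in−Q_out)) = 3.71 × (446/790.84)^(1.7838) = 1.3355 kg.
C = m/V = 1.3355/790.84 = 0.0016887 kg/gal.

0.00169 kg/gal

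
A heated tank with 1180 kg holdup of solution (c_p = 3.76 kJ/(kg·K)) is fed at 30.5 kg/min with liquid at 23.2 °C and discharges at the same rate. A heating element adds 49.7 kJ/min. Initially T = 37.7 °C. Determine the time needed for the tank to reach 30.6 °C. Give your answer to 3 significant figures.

M c_p dT/dt = ṁ c_p (T_in − T) + Q̇.
τ = M/ṁ = 38.689 min; T_ss = T_in + Q̇/(ṁ c_p) = 23.633 °C.
T(t) = T_ss + (T₀ − T_ss) e^(−t/τ). Set T = 30.6:
e^(−t/τ) = (30.6 − 23.633)/(37.7 − 23.633) = 0.49526
t = −38.689 · ln(0.49526) = 27.185 min.

27.2 min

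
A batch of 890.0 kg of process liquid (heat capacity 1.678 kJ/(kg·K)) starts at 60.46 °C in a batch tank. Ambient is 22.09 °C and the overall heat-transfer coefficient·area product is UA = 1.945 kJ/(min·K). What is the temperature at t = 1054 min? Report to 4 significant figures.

Unsteady energy balance on the tank contents: M c_p dT/dt = −UA(T − T_amb).
dT/dt = (T_ss − T)/τ with T_ss = T_amb = 22.0900 °C, τ = M c_p/UA = 890.0·1.678/1.945 = 767.825 min.
Integrating: T(t) = T_ss + (T₀ − T_ss) e^(−t/τ).
T(1054) = 22.0900 + (38.3700)·0.253420 = 31.8137 °C.

31.81 °C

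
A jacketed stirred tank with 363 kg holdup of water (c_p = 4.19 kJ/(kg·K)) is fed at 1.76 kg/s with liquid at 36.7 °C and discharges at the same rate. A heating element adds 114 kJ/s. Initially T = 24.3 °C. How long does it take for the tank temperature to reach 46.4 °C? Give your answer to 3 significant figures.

325 s

Unsteady energy balance on the tank contents: M c_p dT/dt = ṁ c_p (T_in − T) + 114.
τ = M/ṁ = 206.25 s; T_ss = T_in + Q̇/(ṁ c_p) = 52.159 °C.
T(t) = T_ss + (T₀ − T_ss) e^(−t/τ). Set T = 46.4:
e^(−t/τ) = (46.4 − 52.159)/(24.3 − 52.159) = 0.20672
t = −206.25 · ln(0.20672) = 325.13 s.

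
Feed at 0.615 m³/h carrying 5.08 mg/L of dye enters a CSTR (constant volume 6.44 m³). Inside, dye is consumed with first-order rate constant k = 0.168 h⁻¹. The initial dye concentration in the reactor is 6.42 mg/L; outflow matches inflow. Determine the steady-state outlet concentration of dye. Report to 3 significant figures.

Species balance: V dC/dt = Q C_in − Q C − k V C.
At steady state: 0 = Q C_in − (Q + kV) C_ss, so C_ss = Q C_in/(Q + kV).
C_ss = 0.615·5.08/(0.615 + 0.168·6.44) = 3.1242/1.6969 = 1.8411 mg/L.

1.84 mg/L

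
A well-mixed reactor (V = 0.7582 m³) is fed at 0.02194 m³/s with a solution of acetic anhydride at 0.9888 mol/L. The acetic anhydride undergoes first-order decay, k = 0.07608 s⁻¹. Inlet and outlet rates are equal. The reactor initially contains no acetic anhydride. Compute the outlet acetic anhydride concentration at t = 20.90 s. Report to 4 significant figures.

Accumulation = in − out − consumed: V dC/dt = Q C_in − Q C − k V C.
This is linear with rate a = Q/V + k = 0.105017 s⁻¹.
C_ss = Q C_in/(Q + kV) = 0.272459 mol/L; C(t) = C_ss + (C₀ − C_ss) e^(−a t).
C(20.90) = 0.272459 + (-0.272459)·e^(−0.105017·20.90) = 0.272459 + (-0.272459)·0.111375 = 0.242114 mol/L.

0.2421 mol/L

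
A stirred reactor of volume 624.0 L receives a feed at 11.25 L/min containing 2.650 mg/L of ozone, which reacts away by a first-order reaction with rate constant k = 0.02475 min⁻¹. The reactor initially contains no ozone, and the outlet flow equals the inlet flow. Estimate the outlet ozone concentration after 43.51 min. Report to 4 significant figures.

0.9432 mg/L

V dC/dt = Q(C_in − C) − k V C.
dC/dt = (Q/V) C_in − (Q/V + k) C; effective rate a = Q/V + k = 0.0180288 + 0.02475 = 0.0427788 min⁻¹.
C_ss = Q C_in/(Q + kV) = 1.11682 mg/L; C(t) = C_ss + (C₀ − C_ss) e^(−a t).
C(43.51) = 1.11682 + (-1.11682)·e^(−0.0427788·43.51) = 1.11682 + (-1.11682)·0.155469 = 0.943192 mg/L.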